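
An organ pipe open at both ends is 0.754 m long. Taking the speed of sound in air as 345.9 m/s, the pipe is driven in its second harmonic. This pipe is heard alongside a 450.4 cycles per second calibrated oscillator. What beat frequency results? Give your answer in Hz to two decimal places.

8.35 Hz

Open pipe: f_n = n·v/(2L) = 2·345.9/(2·0.754) = 458.7533 Hz.
f_beat = |458.7533 − 450.4| = 8.35 Hz.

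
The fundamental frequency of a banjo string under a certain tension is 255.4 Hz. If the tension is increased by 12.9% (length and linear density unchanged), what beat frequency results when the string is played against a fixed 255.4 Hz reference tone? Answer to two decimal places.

15.97 Hz

For a string, f ∝ √T, so the new frequency is 255.4·√1.129 = 271.3738 Hz.
f_beat = |271.3738 − 255.4| = 15.97 Hz.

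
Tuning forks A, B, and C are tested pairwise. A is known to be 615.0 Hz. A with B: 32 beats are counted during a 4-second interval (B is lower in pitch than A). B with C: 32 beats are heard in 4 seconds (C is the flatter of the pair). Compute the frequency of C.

599 Hz

A–B: Beat frequency = 32/4 = 8 Hz.
B is below A, so f_B = 615.0 − 8 = 607 Hz.
B–C: Beat frequency = 32/4 = 8 Hz.
C is below B, so f_C = 607 − 8 = 599 Hz.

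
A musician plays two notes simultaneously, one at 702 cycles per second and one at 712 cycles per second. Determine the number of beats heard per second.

10 Hz

The beat frequency equals the magnitude of the frequency difference.
|702 − 712| = 10 Hz.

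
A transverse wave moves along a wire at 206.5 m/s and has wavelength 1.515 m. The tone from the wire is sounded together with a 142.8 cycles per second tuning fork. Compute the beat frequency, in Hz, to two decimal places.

Source frequency f = v/λ = 206.5/1.515 = 136.3036 Hz.
f_beat = |136.3036 − 142.8| = 6.50 Hz.

6.50 Hz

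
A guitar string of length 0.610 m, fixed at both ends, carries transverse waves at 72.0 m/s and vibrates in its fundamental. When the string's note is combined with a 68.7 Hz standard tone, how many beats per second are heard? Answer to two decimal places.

9.68 Hz

For a string fixed at both ends, f_n = n·v/(2L) = 1·72.0/(2·0.610) = 59.0164 Hz.
f_beat = |59.0164 − 68.7| = 9.68 Hz.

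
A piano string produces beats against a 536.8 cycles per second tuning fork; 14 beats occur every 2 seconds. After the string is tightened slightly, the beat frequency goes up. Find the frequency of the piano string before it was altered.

543.8 Hz

Beat frequency = 14/2 = 7 Hz.
|f − 536.8| = 7, so the piano string was at either 529.8 Hz or 543.8 Hz.
Increasing tension raises a string's frequency; the adjustment raises the piano string's frequency.
The beat rate rose, so the adjustment moved the piano string further from 536.8 Hz — it was already above the reference.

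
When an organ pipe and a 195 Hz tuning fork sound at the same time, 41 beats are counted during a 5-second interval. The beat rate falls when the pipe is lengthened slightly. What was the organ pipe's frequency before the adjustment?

203.2 Hz

Beat frequency = 41/5 = 8.2 Hz.
|f − 195| = 8.2, so the organ pipe was at either 186.8 Hz or 203.2 Hz.
A longer pipe has a lower fundamental; the adjustment lowers the organ pipe's frequency.
The beat rate fell, so the adjustment moved the organ pipe toward 195 Hz — it must have started above the reference.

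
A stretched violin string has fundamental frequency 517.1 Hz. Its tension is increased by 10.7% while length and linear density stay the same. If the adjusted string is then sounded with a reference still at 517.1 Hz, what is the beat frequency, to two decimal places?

For a string, f ∝ √T, so the new frequency is 517.1·√1.107 = 544.0619 Hz.
f_beat = |544.0619 − 517.1| = 26.96 Hz.

26.96 Hz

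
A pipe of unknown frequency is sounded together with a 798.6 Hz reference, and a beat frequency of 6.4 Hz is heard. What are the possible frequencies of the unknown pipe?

792.2 Hz or 805 Hz

|f − 798.6| = 6.4, so f = 798.6 ± 6.4.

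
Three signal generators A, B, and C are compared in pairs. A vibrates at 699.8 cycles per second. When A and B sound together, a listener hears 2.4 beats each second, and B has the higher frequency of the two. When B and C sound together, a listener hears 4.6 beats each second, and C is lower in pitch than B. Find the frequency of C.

697.6 Hz

B is above A, so f_B = 699.8 + 2.4 = 702.2 Hz.
C is below B, so f_C = 702.2 − 4.6 = 697.6 Hz.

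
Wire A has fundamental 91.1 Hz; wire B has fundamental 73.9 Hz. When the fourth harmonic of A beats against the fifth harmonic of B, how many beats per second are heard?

Fourth harmonic of the first: 4·91.1 = 364.4 Hz.
Fifth harmonic of the second: 5·73.9 = 369.5 Hz.
f_beat = |364.4 − 369.5| = 5.1 Hz.

5.1 Hz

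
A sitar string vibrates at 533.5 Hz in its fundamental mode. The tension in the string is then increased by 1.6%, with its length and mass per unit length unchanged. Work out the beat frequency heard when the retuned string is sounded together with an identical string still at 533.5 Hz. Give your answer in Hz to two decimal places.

4.25 Hz

For a string, f ∝ √T, so the new frequency is 533.5·√1.016 = 537.7511 Hz.
f_beat = |537.7511 − 533.5| = 4.25 Hz.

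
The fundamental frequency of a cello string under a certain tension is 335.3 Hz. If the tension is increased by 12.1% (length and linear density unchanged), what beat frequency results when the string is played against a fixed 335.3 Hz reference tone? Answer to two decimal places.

19.71 Hz

For a string, f ∝ √T, so the new frequency is 335.3·√1.121 = 355.0065 Hz.
f_beat = |355.0065 − 335.3| = 19.71 Hz.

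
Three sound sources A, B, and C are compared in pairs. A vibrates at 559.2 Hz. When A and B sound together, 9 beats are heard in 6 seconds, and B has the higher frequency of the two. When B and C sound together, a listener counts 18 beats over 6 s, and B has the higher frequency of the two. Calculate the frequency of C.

A–B: Beat frequency = 9/6 = 1.5 Hz.
B is above A, so f_B = 559.2 + 1.5 = 560.7 Hz.
B–C: Beat frequency = 18/6 = 3 Hz.
C is below B, so f_C = 560.7 − 3 = 557.7 Hz.

557.7 Hz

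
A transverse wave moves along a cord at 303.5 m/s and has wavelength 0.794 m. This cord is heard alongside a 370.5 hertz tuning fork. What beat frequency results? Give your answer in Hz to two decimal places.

Source frequency f = v/λ = 303.5/0.794 = 382.2418 Hz.
f_beat = |382.2418 − 370.5| = 11.74 Hz.

11.74 Hz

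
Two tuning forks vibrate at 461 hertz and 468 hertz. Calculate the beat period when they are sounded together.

0.143 s

f_beat = |461 − 468| = 7 Hz.
Beat period T = 1 / f_beat = 1 / 7 s.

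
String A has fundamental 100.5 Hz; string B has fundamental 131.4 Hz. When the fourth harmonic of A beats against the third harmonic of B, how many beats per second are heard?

7.8 Hz

Fourth harmonic of the first: 4·100.5 = 402.0 Hz.
Third harmonic of the second: 3·131.4 = 394.2 Hz.
f_beat = |402.0 − 394.2| = 7.8 Hz.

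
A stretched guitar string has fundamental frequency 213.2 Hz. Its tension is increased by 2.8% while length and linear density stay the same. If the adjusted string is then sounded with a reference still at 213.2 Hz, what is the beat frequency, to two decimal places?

2.96 Hz

For a string, f ∝ √T, so the new frequency is 213.2·√1.028 = 216.1642 Hz.
f_beat = |216.1642 − 213.2| = 2.96 Hz.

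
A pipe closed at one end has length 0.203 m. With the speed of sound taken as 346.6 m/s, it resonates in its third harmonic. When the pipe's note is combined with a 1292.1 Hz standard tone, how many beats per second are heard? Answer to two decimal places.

11.56 Hz

Closed pipe (odd harmonics): f_n = n·v/(4L) = 3·346.6/(4·0.203) = 1280.5419 Hz.
f_beat = |1280.5419 − 1292.1| = 11.56 Hz.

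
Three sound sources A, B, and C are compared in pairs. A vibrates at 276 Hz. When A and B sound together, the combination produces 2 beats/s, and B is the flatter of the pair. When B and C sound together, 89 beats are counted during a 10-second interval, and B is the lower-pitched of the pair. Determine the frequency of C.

282.9 Hz

B is below A, so f_B = 276 − 2 = 274 Hz.
B–C: Beat frequency = 89/10 = 8.9 Hz.
C is above B, so f_C = 274 + 8.9 = 282.9 Hz.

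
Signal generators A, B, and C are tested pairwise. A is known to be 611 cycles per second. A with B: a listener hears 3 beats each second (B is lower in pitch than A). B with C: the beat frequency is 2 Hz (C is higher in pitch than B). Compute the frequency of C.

610 Hz

B is below A, so f_B = 611 − 3 = 608 Hz.
C is above B, so f_C = 608 + 2 = 610 Hz.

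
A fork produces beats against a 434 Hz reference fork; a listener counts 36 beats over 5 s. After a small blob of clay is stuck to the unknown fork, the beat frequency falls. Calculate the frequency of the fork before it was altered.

Beat frequency = 36/5 = 7.2 Hz.
|f − 434| = 7.2, so the fork was at either 426.8 Hz or 441.2 Hz.
Adding mass to a fork lowers its frequency; the adjustment lowers the fork's frequency.
The beat rate fell, so the adjustment moved the fork toward 434 Hz — it must have started above the reference.

441.2 Hz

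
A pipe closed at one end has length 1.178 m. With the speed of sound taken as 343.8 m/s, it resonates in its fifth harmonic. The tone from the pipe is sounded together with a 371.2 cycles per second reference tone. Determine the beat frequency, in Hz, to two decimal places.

6.39 Hz

Closed pipe (odd harmonics): f_n = n·v/(4L) = 5·343.8/(4·1.178) = 364.8132 Hz.
f_beat = |364.8132 − 371.2| = 6.39 Hz.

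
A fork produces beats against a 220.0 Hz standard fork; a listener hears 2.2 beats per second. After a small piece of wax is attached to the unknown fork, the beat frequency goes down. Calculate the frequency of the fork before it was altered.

|f − 220.0| = 2.2, so the fork was at either 217.8 Hz or 222.2 Hz.
Loading a fork with wax lowers its frequency; the adjustment lowers the fork's frequency.
The beat rate fell, so the adjustment moved the fork toward 220.0 Hz — it must have started above the reference.

222.2 Hz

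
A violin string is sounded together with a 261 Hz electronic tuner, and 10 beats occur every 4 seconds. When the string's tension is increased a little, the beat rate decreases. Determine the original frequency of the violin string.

Beat frequency = 10/4 = 2.5 Hz.
|f − 261| = 2.5, so the violin string was at either 258.5 Hz or 263.5 Hz.
Higher tension means higher frequency; the adjustment raises the violin string's frequency.
The beat rate fell, so the adjustment moved the violin string toward 261 Hz — it must have started below the reference.

258.5 Hz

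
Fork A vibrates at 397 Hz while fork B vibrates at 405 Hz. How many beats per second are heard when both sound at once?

8 Hz

Beats arise from superposition of two nearby frequencies; the beat rate is |f₁ − f₂|.
|397 − 405| = 8 Hz.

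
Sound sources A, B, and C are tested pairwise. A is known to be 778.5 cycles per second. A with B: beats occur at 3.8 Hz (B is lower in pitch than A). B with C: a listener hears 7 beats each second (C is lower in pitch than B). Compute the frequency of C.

767.7 Hz

B is below A, so f_B = 778.5 − 3.8 = 774.7 Hz.
C is below B, so f_C = 774.7 − 7 = 767.7 Hz.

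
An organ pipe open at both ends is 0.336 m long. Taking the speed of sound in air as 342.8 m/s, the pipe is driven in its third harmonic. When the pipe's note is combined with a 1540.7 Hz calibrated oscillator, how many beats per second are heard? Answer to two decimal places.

10.34 Hz

Open pipe: f_n = n·v/(2L) = 3·342.8/(2·0.336) = 1530.3571 Hz.
f_beat = |1530.3571 − 1540.7| = 10.34 Hz.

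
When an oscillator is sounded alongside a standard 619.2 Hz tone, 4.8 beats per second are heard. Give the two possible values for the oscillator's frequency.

|f − 619.2| = 4.8, so f = 619.2 ± 4.8.

614.4 Hz or 624 Hz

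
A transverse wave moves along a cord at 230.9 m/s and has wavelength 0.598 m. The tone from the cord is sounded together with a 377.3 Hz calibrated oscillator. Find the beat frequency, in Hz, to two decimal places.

8.82 Hz

Source frequency f = v/λ = 230.9/0.598 = 386.1204 Hz.
f_beat = |386.1204 − 377.3| = 8.82 Hz.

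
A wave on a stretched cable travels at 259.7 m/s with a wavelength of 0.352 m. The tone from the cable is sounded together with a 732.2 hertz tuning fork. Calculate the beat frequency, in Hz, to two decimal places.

Source frequency f = v/λ = 259.7/0.352 = 737.7841 Hz.
f_beat = |737.7841 − 732.2| = 5.58 Hz.

5.58 Hz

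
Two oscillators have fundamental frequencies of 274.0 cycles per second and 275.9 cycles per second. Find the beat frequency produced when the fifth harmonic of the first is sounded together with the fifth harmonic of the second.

9.5 Hz

Fifth harmonic of the first: 5·274.0 = 1370.0 Hz.
Fifth harmonic of the second: 5·275.9 = 1379.5 Hz.
f_beat = |1370.0 − 1379.5| = 9.5 Hz.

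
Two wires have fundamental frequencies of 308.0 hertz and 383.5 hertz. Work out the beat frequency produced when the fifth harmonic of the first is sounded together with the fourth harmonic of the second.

Fifth harmonic of the first: 5·308.0 = 1540.0 Hz.
Fourth harmonic of the second: 4·383.5 = 1534.0 Hz.
f_beat = |1540.0 − 1534.0| = 6.0 Hz.

6.0 Hz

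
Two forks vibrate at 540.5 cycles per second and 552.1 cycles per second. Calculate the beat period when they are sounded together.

f_beat = |540.5 − 552.1| = 11.6 Hz.
Beat period T = 1 / f_beat = 1 / 11.6 s.

0.086 s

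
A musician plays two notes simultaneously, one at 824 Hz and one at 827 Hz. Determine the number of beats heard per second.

The beat frequency equals the magnitude of the frequency difference.
|824 − 827| = 3 Hz.

3 Hz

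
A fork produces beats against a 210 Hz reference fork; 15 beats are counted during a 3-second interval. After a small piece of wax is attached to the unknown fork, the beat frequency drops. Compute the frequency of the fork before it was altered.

215 Hz

Beat frequency = 15/3 = 5 Hz.
|f − 210| = 5, so the fork was at either 205 Hz or 215 Hz.
Loading a fork with wax lowers its frequency; the adjustment lowers the fork's frequency.
The beat rate fell, so the adjustment moved the fork toward 210 Hz — it must have started above the reference.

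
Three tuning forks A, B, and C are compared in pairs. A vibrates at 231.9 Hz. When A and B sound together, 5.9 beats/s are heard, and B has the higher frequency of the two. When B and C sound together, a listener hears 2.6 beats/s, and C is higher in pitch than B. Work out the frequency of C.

B is above A, so f_B = 231.9 + 5.9 = 237.8 Hz.
C is above B, so f_C = 237.8 + 2.6 = 240.4 Hz.

240.4 Hz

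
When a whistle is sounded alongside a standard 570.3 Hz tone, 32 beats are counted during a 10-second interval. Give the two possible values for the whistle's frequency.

Beat frequency = 32/10 = 3.2 Hz.
|f − 570.3| = 3.2, so f = 570.3 ± 3.2.

567.1 Hz or 573.5 Hz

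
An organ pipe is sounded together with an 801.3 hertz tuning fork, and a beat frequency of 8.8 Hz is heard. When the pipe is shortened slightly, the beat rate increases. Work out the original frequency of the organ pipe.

810.1 Hz

|f − 801.3| = 8.8, so the organ pipe was at either 792.5 Hz or 810.1 Hz.
A shorter pipe has a higher fundamental; the adjustment raises the organ pipe's frequency.
The beat rate rose, so the adjustment moved the organ pipe further from 801.3 Hz — it was already above the reference.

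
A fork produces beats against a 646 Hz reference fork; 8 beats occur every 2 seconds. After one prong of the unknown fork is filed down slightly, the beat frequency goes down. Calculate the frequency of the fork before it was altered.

Beat frequency = 8/2 = 4 Hz.
|f − 646| = 4, so the fork was at either 642 Hz or 650 Hz.
Filing a prong removes mass and raises the fork's frequency; the adjustment raises the fork's frequency.
The beat rate fell, so the adjustment moved the fork toward 646 Hz — it must have started below the reference.

642 Hz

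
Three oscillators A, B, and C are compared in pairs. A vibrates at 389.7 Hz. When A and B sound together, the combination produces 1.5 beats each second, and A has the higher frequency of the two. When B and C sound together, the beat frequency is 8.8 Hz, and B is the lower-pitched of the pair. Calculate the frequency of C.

B is below A, so f_B = 389.7 − 1.5 = 388.2 Hz.
C is above B, so f_C = 388.2 + 8.8 = 397 Hz.

397 Hz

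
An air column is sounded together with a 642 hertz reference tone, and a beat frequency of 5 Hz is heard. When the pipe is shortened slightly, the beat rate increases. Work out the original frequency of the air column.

647 Hz

|f − 642| = 5, so the air column was at either 637 Hz or 647 Hz.
A shorter pipe has a higher fundamental; the adjustment raises the air column's frequency.
The beat rate rose, so the adjustment moved the air column further from 642 Hz — it was already above the reference.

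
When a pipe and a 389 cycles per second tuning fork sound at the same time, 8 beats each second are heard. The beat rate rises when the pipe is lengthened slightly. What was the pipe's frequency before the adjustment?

381 Hz

|f − 389| = 8, so the pipe was at either 381 Hz or 397 Hz.
A longer pipe has a lower fundamental; the adjustment lowers the pipe's frequency.
The beat rate rose, so the adjustment moved the pipe further from 389 Hz — it was already below the reference.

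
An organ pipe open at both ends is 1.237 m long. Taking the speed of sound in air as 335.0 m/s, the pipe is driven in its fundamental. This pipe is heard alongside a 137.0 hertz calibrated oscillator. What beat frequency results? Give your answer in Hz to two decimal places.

1.59 Hz

Open pipe: f_n = n·v/(2L) = 1·335.0/(2·1.237) = 135.4082 Hz.
f_beat = |135.4082 − 137.0| = 1.59 Hz.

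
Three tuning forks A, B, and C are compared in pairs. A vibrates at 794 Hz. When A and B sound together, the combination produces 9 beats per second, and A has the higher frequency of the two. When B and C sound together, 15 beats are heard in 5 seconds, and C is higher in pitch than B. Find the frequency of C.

B is below A, so f_B = 794 − 9 = 785 Hz.
B–C: Beat frequency = 15/5 = 3 Hz.
C is above B, so f_C = 785 + 3 = 788 Hz.

788 Hz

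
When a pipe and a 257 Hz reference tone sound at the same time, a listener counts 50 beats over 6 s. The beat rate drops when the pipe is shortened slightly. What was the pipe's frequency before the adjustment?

Beat frequency = 50/6 = 8.3333 Hz.
|f − 257| = 8.3333, so the pipe was at either 248.6667 Hz or 265.3333 Hz.
A shorter pipe has a higher fundamental; the adjustment raises the pipe's frequency.
The beat rate fell, so the adjustment moved the pipe toward 257 Hz — it must have started below the reference.

248.6667 Hz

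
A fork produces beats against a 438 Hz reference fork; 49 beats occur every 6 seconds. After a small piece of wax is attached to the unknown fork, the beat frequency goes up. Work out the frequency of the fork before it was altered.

429.8333 Hz

Beat frequency = 49/6 = 8.1667 Hz.
|f − 438| = 8.1667, so the fork was at either 429.8333 Hz or 446.1667 Hz.
Loading a fork with wax lowers its frequency; the adjustment lowers the fork's frequency.
The beat rate rose, so the adjustment moved the fork further from 438 Hz — it was already below the reference.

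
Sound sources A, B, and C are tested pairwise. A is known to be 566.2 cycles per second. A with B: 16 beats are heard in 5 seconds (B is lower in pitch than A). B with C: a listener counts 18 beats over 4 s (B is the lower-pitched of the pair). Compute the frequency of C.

A–B: Beat frequency = 16/5 = 3.2 Hz.
B is below A, so f_B = 566.2 − 3.2 = 563 Hz.
B–C: Beat frequency = 18/4 = 4.5 Hz.
C is above B, so f_C = 563 + 4.5 = 567.5 Hz.

567.5 Hz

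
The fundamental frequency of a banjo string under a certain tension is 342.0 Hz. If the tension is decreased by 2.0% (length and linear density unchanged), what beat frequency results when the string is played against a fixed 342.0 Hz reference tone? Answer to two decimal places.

For a string, f ∝ √T, so the new frequency is 342.0·√0.980 = 338.5627 Hz.
f_beat = |338.5627 − 342.0| = 3.44 Hz.

3.44 Hz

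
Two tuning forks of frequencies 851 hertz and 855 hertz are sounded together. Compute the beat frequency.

4 Hz

f_beat = |f₁ − f₂|.
|851 − 855| = 4 Hz.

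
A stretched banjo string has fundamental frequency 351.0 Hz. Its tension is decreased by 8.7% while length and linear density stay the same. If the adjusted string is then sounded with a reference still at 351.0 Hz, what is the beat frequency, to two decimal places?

For a string, f ∝ √T, so the new frequency is 351.0·√0.913 = 335.3841 Hz.
f_beat = |335.3841 − 351.0| = 15.62 Hz.

15.62 Hz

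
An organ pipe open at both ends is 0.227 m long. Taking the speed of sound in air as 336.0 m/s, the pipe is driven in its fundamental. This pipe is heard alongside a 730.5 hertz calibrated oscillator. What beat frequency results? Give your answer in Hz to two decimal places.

9.59 Hz

Open pipe: f_n = n·v/(2L) = 1·336.0/(2·0.227) = 740.0881 Hz.
f_beat = |740.0881 − 730.5| = 9.59 Hz.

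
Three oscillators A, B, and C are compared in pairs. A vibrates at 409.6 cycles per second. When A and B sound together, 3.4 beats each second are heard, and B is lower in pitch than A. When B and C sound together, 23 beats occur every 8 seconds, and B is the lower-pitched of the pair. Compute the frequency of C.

B is below A, so f_B = 409.6 − 3.4 = 406.2 Hz.
B–C: Beat frequency = 23/8 = 2.875 Hz.
C is above B, so f_C = 406.2 + 2.875 = 409.075 Hz.

409.075 Hz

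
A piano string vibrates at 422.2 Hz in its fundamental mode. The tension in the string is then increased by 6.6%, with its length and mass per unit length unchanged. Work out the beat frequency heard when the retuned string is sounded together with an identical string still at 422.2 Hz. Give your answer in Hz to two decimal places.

For a string, f ∝ √T, so the new frequency is 422.2·√1.066 = 435.9100 Hz.
f_beat = |435.9100 − 422.2| = 13.71 Hz.

13.71 Hz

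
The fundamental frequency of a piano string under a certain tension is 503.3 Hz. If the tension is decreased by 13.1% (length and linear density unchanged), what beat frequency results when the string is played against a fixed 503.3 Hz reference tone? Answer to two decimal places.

34.12 Hz

For a string, f ∝ √T, so the new frequency is 503.3·√0.869 = 469.1771 Hz.
f_beat = |469.1771 − 503.3| = 34.12 Hz.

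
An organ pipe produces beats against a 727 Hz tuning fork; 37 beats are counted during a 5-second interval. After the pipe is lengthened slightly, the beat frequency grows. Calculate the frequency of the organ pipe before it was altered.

719.6 Hz

Beat frequency = 37/5 = 7.4 Hz.
|f − 727| = 7.4, so the organ pipe was at either 719.6 Hz or 734.4 Hz.
A longer pipe has a lower fundamental; the adjustment lowers the organ pipe's frequency.
The beat rate rose, so the adjustment moved the organ pipe further from 727 Hz — it was already below the reference.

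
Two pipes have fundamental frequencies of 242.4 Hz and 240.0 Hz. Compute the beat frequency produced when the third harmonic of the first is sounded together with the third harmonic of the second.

7.2 Hz

Third harmonic of the first: 3·242.4 = 727.2 Hz.
Third harmonic of the second: 3·240.0 = 720.0 Hz.
f_beat = |727.2 − 720.0| = 7.2 Hz.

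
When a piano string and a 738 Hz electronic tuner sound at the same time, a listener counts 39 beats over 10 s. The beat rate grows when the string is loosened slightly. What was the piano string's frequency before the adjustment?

734.1 Hz

Beat frequency = 39/10 = 3.9 Hz.
|f − 738| = 3.9, so the piano string was at either 734.1 Hz or 741.9 Hz.
Reducing tension lowers a string's frequency; the adjustment lowers the piano string's frequency.
The beat rate rose, so the adjustment moved the piano string further from 738 Hz — it was already below the reference.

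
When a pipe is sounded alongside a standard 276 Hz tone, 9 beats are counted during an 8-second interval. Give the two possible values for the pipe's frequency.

Beat frequency = 9/8 = 1.125 Hz.
|f − 276| = 1.125, so f = 276 ± 1.125.

274.875 Hz or 277.125 Hz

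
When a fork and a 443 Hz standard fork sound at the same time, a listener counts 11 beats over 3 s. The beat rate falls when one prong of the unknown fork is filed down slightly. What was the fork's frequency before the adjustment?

439.3333 Hz

Beat frequency = 11/3 = 3.6667 Hz.
|f − 443| = 3.6667, so the fork was at either 439.3333 Hz or 446.6667 Hz.
Filing a prong removes mass and raises the fork's frequency; the adjustment raises the fork's frequency.
The beat rate fell, so the adjustment moved the fork toward 443 Hz — it must have started below the reference.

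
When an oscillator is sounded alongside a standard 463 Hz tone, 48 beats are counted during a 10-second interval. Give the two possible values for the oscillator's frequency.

Beat frequency = 48/10 = 4.8 Hz.
|f − 463| = 4.8, so f = 463 ± 4.8.

458.2 Hz or 467.8 Hz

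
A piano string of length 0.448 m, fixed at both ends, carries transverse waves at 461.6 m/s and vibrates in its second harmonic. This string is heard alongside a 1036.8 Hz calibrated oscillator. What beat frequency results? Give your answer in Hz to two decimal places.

6.44 Hz

For a string fixed at both ends, f_n = n·v/(2L) = 2·461.6/(2·0.448) = 1030.3571 Hz.
f_beat = |1030.3571 − 1036.8| = 6.44 Hz.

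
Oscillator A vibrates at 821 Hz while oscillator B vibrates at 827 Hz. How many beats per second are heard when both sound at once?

6 Hz

Beats arise from superposition of two nearby frequencies; the beat rate is |f₁ − f₂|.
|821 − 827| = 6 Hz.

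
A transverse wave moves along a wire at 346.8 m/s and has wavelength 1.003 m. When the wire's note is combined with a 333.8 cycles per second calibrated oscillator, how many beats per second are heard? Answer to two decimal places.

Source frequency f = v/λ = 346.8/1.003 = 345.7627 Hz.
f_beat = |345.7627 − 333.8| = 11.96 Hz.

11.96 Hz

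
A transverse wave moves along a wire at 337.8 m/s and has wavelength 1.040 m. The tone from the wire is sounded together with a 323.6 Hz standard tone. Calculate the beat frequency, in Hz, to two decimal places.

1.21 Hz

Source frequency f = v/λ = 337.8/1.040 = 324.8077 Hz.
f_beat = |324.8077 − 323.6| = 1.21 Hz.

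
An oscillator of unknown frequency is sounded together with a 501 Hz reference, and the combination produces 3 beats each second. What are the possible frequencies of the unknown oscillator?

|f − 501| = 3, so f = 501 ± 3.

498 Hz or 504 Hz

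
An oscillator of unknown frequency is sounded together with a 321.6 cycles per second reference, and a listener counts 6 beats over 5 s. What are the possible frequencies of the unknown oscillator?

Beat frequency = 6/5 = 1.2 Hz.
|f − 321.6| = 1.2, so f = 321.6 ± 1.2.

320.4 Hz or 322.8 Hz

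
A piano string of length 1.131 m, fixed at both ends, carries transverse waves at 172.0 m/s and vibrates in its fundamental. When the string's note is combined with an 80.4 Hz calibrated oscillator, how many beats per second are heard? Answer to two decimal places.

For a string fixed at both ends, f_n = n·v/(2L) = 1·172.0/(2·1.131) = 76.0389 Hz.
f_beat = |76.0389 − 80.4| = 4.36 Hz.

4.36 Hz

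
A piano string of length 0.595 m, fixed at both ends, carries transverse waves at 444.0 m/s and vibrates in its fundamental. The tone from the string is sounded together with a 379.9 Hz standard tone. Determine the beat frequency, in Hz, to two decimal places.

6.79 Hz

For a string fixed at both ends, f_n = n·v/(2L) = 1·444.0/(2·0.595) = 373.1092 Hz.
f_beat = |373.1092 − 379.9| = 6.79 Hz.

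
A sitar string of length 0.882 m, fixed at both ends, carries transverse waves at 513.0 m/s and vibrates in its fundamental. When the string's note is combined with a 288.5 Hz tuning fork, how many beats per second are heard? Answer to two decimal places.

2.32 Hz

For a string fixed at both ends, f_n = n·v/(2L) = 1·513.0/(2·0.882) = 290.8163 Hz.
f_beat = |290.8163 − 288.5| = 2.32 Hz.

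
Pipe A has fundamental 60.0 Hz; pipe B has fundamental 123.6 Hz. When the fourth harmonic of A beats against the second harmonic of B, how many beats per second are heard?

Fourth harmonic of the first: 4·60.0 = 240.0 Hz.
Second harmonic of the second: 2·123.6 = 247.2 Hz.
f_beat = |240.0 − 247.2| = 7.2 Hz.

7.2 Hz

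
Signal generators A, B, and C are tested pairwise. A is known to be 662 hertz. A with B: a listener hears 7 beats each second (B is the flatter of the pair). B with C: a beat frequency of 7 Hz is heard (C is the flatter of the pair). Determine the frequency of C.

B is below A, so f_B = 662 − 7 = 655 Hz.
C is below B, so f_C = 655 − 7 = 648 Hz.

648 Hz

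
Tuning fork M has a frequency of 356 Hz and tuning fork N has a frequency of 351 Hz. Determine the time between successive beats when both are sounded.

0.200 s

f_beat = |356 − 351| = 5 Hz.
Beat period T = 1 / f_beat = 1 / 5 s.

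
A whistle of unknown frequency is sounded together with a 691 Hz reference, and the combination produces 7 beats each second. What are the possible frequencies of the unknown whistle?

|f − 691| = 7, so f = 691 ± 7.

684 Hz or 698 Hz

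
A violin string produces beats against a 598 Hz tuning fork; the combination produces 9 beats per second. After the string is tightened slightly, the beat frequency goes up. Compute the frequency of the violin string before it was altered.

|f − 598| = 9, so the violin string was at either 589 Hz or 607 Hz.
Increasing tension raises a string's frequency; the adjustment raises the violin string's frequency.
The beat rate rose, so the adjustment moved the violin string further from 598 Hz — it was already above the reference.

607 Hz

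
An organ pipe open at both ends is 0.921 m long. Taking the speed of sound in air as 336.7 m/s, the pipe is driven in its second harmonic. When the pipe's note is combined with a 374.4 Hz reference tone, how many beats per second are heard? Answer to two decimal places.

Open pipe: f_n = n·v/(2L) = 2·336.7/(2·0.921) = 365.5809 Hz.
f_beat = |365.5809 − 374.4| = 8.82 Hz.

8.82 Hz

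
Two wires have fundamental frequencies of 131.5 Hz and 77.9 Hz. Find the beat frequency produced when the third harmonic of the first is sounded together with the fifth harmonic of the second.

Third harmonic of the first: 3·131.5 = 394.5 Hz.
Fifth harmonic of the second: 5·77.9 = 389.5 Hz.
f_beat = |394.5 − 389.5| = 5.0 Hz.

5.0 Hz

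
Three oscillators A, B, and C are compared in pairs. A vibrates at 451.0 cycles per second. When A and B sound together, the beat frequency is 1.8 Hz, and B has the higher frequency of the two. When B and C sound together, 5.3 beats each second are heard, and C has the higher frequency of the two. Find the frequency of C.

B is above A, so f_B = 451.0 + 1.8 = 452.8 Hz.
C is above B, so f_C = 452.8 + 5.3 = 458.1 Hz.

458.1 Hz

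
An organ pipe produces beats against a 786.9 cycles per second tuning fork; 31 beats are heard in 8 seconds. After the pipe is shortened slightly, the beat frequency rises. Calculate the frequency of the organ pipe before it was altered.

Beat frequency = 31/8 = 3.875 Hz.
|f − 786.9| = 3.875, so the organ pipe was at either 783.025 Hz or 790.775 Hz.
A shorter pipe has a higher fundamental; the adjustment raises the organ pipe's frequency.
The beat rate rose, so the adjustment moved the organ pipe further from 786.9 Hz — it was already above the reference.

790.775 Hz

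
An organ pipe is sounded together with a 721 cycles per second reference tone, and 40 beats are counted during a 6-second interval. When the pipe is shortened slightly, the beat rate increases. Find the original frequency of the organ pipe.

727.6667 Hz

Beat frequency = 40/6 = 6.6667 Hz.
|f − 721| = 6.6667, so the organ pipe was at either 714.3333 Hz or 727.6667 Hz.
A shorter pipe has a higher fundamental; the adjustment raises the organ pipe's frequency.
The beat rate rose, so the adjustment moved the organ pipe further from 721 Hz — it was already above the reference.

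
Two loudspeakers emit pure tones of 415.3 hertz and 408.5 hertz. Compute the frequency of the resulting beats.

The beat frequency equals the magnitude of the frequency difference.
|415.3 − 408.5| = 6.8 Hz.

6.8 Hz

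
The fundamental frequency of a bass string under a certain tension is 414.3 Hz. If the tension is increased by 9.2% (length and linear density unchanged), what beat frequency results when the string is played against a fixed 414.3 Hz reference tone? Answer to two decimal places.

For a string, f ∝ √T, so the new frequency is 414.3·√1.092 = 432.9385 Hz.
f_beat = |432.9385 − 414.3| = 18.64 Hz.

18.64 Hz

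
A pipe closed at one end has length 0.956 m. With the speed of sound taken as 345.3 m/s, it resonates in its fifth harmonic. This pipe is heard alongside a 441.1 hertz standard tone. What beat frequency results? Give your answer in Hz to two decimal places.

Closed pipe (odd harmonics): f_n = n·v/(4L) = 5·345.3/(4·0.956) = 451.4906 Hz.
f_beat = |451.4906 − 441.1| = 10.39 Hz.

10.39 Hz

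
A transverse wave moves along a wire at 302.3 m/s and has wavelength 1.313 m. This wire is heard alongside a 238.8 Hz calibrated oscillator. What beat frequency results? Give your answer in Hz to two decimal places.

Source frequency f = v/λ = 302.3/1.313 = 230.2361 Hz.
f_beat = |230.2361 − 238.8| = 8.56 Hz.

8.56 Hz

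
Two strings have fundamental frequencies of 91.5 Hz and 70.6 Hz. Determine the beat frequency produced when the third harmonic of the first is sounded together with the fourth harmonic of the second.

Third harmonic of the first: 3·91.5 = 274.5 Hz.
Fourth harmonic of the second: 4·70.6 = 282.4 Hz.
f_beat = |274.5 − 282.4| = 7.9 Hz.

7.9 Hz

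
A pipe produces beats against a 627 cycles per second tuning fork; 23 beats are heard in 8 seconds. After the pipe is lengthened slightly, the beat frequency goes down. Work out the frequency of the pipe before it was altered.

Beat frequency = 23/8 = 2.875 Hz.
|f − 627| = 2.875, so the pipe was at either 624.125 Hz or 629.875 Hz.
A longer pipe has a lower fundamental; the adjustment lowers the pipe's frequency.
The beat rate fell, so the adjustment moved the pipe toward 627 Hz — it must have started above the reference.

629.875 Hz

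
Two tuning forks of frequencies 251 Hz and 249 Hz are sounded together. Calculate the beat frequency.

Beats arise from superposition of two nearby frequencies; the beat rate is |f₁ − f₂|.
|251 − 249| = 2 Hz.

2 Hz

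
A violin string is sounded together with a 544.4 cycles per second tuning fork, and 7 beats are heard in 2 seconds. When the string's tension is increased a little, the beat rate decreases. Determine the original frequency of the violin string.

540.9 Hz

Beat frequency = 7/2 = 3.5 Hz.
|f − 544.4| = 3.5, so the violin string was at either 540.9 Hz or 547.9 Hz.
Higher tension means higher frequency; the adjustment raises the violin string's frequency.
The beat rate fell, so the adjustment moved the violin string toward 544.4 Hz — it must have started below the reference.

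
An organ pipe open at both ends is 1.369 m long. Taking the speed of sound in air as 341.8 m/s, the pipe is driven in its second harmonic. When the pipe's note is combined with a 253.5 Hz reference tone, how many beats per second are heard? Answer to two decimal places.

Open pipe: f_n = n·v/(2L) = 2·341.8/(2·1.369) = 249.6713 Hz.
f_beat = |249.6713 − 253.5| = 3.83 Hz.

3.83 Hz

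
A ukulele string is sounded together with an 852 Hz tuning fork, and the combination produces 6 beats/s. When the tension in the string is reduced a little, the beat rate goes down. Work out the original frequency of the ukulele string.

|f − 852| = 6, so the ukulele string was at either 846 Hz or 858 Hz.
Lower tension means lower frequency; the adjustment lowers the ukulele string's frequency.
The beat rate fell, so the adjustment moved the ukulele string toward 852 Hz — it must have started above the reference.

858 Hz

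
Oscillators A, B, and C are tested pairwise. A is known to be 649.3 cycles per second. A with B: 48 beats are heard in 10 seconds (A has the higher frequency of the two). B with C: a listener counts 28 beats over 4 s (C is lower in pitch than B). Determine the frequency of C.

A–B: Beat frequency = 48/10 = 4.8 Hz.
B is below A, so f_B = 649.3 − 4.8 = 644.5 Hz.
B–C: Beat frequency = 28/4 = 7 Hz.
C is below B, so f_C = 644.5 − 7 = 637.5 Hz.

637.5 Hz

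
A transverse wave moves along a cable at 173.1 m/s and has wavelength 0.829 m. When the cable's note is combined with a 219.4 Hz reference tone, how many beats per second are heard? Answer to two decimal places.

Source frequency f = v/λ = 173.1/0.829 = 208.8058 Hz.
f_beat = |208.8058 − 219.4| = 10.59 Hz.

10.59 Hz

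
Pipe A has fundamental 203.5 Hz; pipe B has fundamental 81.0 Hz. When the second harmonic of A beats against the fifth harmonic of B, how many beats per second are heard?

Second harmonic of the first: 2·203.5 = 407.0 Hz.
Fifth harmonic of the second: 5·81.0 = 405.0 Hz.
f_beat = |407.0 − 405.0| = 2.0 Hz.

2.0 Hz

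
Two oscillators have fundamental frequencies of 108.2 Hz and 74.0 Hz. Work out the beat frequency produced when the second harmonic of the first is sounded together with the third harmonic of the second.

Second harmonic of the first: 2·108.2 = 216.4 Hz.
Third harmonic of the second: 3·74.0 = 222.0 Hz.
f_beat = |216.4 − 222.0| = 5.6 Hz.

5.6 Hz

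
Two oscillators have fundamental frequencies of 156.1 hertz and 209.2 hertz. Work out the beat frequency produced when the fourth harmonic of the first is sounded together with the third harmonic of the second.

Fourth harmonic of the first: 4·156.1 = 624.4 Hz.
Third harmonic of the second: 3·209.2 = 627.6 Hz.
f_beat = |624.4 − 627.6| = 3.2 Hz.

3.2 Hz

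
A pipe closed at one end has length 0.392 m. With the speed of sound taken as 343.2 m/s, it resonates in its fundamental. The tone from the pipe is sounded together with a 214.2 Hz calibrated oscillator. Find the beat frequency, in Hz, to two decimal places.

Closed pipe (odd harmonics): f_n = n·v/(4L) = 1·343.2/(4·0.392) = 218.8776 Hz.
f_beat = |218.8776 − 214.2| = 4.68 Hz.

4.68 Hz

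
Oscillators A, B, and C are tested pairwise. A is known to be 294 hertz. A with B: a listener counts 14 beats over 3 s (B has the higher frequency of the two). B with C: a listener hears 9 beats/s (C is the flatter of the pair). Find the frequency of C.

A–B: Beat frequency = 14/3 = 4.6667 Hz.
B is above A, so f_B = 294 + 4.6667 = 298.6667 Hz.
C is below B, so f_C = 298.6667 − 9 = 289.6667 Hz.

289.6667 Hz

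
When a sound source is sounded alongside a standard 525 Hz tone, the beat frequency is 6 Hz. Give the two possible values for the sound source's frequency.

|f − 525| = 6, so f = 525 ± 6.

519 Hz or 531 Hz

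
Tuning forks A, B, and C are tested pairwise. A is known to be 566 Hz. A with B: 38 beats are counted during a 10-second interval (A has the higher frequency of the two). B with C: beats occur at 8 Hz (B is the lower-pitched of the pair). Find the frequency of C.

A–B: Beat frequency = 38/10 = 3.8 Hz.
B is below A, so f_B = 566 − 3.8 = 562.2 Hz.
C is above B, so f_C = 562.2 + 8 = 570.2 Hz.

570.2 Hz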